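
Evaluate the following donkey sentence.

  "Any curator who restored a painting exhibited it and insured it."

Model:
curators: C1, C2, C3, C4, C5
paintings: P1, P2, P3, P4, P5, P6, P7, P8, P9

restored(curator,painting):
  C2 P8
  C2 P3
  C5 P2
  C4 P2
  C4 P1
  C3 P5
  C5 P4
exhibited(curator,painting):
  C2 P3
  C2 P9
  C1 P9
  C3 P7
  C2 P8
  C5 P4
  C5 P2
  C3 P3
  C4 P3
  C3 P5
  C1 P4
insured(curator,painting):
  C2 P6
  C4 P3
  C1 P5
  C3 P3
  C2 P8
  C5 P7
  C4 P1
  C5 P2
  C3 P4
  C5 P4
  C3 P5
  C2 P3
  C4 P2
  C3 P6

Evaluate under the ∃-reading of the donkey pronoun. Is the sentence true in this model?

False

"it" takes "a painting" as antecedent — a donkey pronoun bound across the clause boundary.
Weak reading: every curator c with some restored-painting has at least one restored-painting p such that exhibited(c,p) ∧ insured(c,p).
Per curator: C2:✓  C3:✓  C4:✗  C5:✓
C4 has no witness among its restored-paintings.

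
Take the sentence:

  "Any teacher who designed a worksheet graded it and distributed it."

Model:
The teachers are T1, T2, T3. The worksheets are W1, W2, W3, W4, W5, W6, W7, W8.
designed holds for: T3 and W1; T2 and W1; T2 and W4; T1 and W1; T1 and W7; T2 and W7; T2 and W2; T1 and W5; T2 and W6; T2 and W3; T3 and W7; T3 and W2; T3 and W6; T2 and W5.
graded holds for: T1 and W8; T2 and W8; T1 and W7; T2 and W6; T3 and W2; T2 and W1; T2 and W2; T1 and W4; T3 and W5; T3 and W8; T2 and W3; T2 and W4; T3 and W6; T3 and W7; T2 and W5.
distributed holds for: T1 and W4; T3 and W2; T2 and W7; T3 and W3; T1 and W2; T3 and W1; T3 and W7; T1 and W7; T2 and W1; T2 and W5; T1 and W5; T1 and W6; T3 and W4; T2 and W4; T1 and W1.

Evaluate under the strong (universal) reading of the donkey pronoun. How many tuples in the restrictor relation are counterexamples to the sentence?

8

"it" takes "a worksheet" as antecedent — a donkey pronoun bound across the clause boundary.
Strong reading: for every (t,w) with designed(t,w), graded(t,w) ∧ distributed(t,w).
Restrictor pairs: (T1,W1) ✗  (T1,W5) ✗  (T1,W7) ✓  (T2,W1) ✓  (T2,W2) ✗  (T2,W3) ✗  (T2,W4) ✓  (T2,W5) ✓  (T2,W6) ✗  (T2,W7) ✗  (T3,W1) ✗  (T3,W2) ✓  (T3,W6) ✗  (T3,W7) ✓
Counterexamples (restrictor pairs failing the scope): 8.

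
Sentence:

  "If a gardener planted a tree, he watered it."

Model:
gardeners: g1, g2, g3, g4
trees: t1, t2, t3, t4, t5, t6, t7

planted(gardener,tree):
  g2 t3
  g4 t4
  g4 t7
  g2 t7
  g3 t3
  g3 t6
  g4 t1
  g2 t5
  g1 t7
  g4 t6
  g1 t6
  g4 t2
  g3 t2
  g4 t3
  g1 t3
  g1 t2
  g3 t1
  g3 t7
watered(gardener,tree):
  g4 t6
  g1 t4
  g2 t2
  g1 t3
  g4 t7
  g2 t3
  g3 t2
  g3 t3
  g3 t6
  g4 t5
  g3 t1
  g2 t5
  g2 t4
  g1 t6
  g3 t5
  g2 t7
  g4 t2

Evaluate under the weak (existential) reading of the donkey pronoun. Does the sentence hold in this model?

"it" takes "a tree" as antecedent — a donkey pronoun bound across the clause boundary.
Weak reading: every gardener g with some planted-tree has at least one planted-tree t such that watered(g,t).
Per gardener: g1:✓  g2:✓  g3:✓  g4:✓
Every gardener in the restrictor has a witness.

True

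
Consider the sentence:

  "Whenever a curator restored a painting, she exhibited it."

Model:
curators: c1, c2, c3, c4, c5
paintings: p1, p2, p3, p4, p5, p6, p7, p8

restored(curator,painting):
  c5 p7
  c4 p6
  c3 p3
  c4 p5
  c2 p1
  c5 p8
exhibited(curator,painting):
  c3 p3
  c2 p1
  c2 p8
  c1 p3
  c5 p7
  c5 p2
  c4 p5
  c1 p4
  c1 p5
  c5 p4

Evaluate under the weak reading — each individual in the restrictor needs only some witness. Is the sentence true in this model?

"it" takes "a painting" as antecedent — a donkey pronoun bound across the clause boundary.
Weak reading: every curator c with some restored-painting has at least one restored-painting p such that exhibited(c,p).
Per curator: c2:✓  c3:✓  c4:✓  c5:✓
Every curator in the restrictor has a witness.

True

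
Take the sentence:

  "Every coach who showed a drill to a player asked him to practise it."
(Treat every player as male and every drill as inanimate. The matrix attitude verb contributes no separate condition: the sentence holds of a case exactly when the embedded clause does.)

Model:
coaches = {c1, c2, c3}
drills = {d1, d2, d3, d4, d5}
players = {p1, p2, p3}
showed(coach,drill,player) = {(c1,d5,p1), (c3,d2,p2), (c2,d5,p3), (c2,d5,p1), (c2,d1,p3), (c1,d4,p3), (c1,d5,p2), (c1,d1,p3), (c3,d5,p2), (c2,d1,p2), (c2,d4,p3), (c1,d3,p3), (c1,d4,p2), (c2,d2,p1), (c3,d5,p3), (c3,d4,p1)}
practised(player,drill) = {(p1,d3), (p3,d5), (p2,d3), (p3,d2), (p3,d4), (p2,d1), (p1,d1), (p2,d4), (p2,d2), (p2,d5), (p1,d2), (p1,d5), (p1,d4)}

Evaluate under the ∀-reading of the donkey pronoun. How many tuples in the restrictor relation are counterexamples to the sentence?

3

"him" takes "a player" as antecedent and "it" takes "a drill"; both are donkey pronouns co-varying with the restrictor.
Strong reading: for every (c,d,p) with showed(c,d,p), practised(p,d).
Restrictor triples: (c1,d1,p3)→practised(p3,d1) ✗  (c1,d3,p3)→practised(p3,d3) ✗  (c1,d4,p2)→practised(p2,d4) ✓  (c1,d4,p3)→practised(p3,d4) ✓  (c1,d5,p1)→practised(p1,d5) ✓  (c1,d5,p2)→practised(p2,d5) ✓  (c2,d1,p2)→practised(p2,d1) ✓  (c2,d1,p3)→practised(p3,d1) ✗  (c2,d2,p1)→practised(p1,d2) ✓  (c2,d4,p3)→practised(p3,d4) ✓  (c2,d5,p1)→practised(p1,d5) ✓  (c2,d5,p3)→practised(p3,d5) ✓  (c3,d2,p2)→practised(p2,d2) ✓  (c3,d4,p1)→practised(p1,d4) ✓  (c3,d5,p2)→practised(p2,d5) ✓  (c3,d5,p3)→practised(p3,d5) ✓
Counterexamples (restrictor triples failing the scope): 3.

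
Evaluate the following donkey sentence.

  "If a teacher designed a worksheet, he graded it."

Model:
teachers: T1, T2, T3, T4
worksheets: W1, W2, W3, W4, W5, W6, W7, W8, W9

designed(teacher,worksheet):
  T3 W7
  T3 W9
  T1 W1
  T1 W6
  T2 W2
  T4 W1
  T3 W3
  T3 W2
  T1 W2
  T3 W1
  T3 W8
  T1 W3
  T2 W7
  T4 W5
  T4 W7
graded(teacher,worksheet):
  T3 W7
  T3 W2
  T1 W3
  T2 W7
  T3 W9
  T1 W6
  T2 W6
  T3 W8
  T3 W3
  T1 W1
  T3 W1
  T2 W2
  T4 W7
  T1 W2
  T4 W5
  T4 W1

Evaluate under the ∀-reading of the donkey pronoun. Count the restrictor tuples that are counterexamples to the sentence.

"it" takes "a worksheet" as antecedent — a donkey pronoun bound across the clause boundary.
Strong reading: for every (t,w) with designed(t,w), graded(t,w).
Restrictor pairs: (T1,W1) ✓  (T1,W2) ✓  (T1,W3) ✓  (T1,W6) ✓  (T2,W2) ✓  (T2,W7) ✓  (T3,W1) ✓  (T3,W2) ✓  (T3,W3) ✓  (T3,W7) ✓  (T3,W8) ✓  (T3,W9) ✓  (T4,W1) ✓  (T4,W5) ✓  (T4,W7) ✓
Counterexamples (restrictor pairs failing the scope): 0.

0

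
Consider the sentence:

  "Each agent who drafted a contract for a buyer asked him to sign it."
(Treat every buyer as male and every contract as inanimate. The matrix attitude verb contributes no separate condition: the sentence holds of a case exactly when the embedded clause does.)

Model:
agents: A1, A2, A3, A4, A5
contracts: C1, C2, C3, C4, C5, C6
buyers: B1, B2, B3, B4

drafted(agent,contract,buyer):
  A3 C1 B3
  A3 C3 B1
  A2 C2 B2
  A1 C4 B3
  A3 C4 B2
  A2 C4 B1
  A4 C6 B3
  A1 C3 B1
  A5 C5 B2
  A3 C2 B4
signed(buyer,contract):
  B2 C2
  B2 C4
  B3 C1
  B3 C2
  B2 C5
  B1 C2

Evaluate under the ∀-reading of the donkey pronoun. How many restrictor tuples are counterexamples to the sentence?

"him" takes "a buyer" as antecedent and "it" takes "a contract"; both are donkey pronouns co-varying with the restrictor.
Strong reading: for every (a,c,b) with drafted(a,c,b), signed(b,c).
Restrictor triples: (A1,C3,B1)→signed(B1,C3) ✗  (A1,C4,B3)→signed(B3,C4) ✗  (A2,C2,B2)→signed(B2,C2) ✓  (A2,C4,B1)→signed(B1,C4) ✗  (A3,C1,B3)→signed(B3,C1) ✓  (A3,C2,B4)→signed(B4,C2) ✗  (A3,C3,B1)→signed(B1,C3) ✗  (A3,C4,B2)→signed(B2,C4) ✓  (A4,C6,B3)→signed(B3,C6) ✗  (A5,C5,B2)→signed(B2,C5) ✓
Counterexamples (restrictor triples failing the scope): 6.

6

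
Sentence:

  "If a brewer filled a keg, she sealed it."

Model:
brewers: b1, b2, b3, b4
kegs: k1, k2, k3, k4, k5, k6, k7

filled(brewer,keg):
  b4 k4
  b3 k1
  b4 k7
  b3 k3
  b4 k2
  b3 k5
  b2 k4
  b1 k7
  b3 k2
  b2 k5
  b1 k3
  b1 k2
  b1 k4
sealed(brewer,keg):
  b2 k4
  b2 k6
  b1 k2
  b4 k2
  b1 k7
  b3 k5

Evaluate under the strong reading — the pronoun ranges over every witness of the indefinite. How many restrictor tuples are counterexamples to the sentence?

"it" takes "a keg" as antecedent — a donkey pronoun bound across the clause boundary.
Strong reading: for every (b,k) with filled(b,k), sealed(b,k).
Restrictor pairs: (b1,k2) ✓  (b1,k3) ✗  (b1,k4) ✗  (b1,k7) ✓  (b2,k4) ✓  (b2,k5) ✗  (b3,k1) ✗  (b3,k2) ✗  (b3,k3) ✗  (b3,k5) ✓  (b4,k2) ✓  (b4,k4) ✗  (b4,k7) ✗
Counterexamples (restrictor pairs failing the scope): 8.

8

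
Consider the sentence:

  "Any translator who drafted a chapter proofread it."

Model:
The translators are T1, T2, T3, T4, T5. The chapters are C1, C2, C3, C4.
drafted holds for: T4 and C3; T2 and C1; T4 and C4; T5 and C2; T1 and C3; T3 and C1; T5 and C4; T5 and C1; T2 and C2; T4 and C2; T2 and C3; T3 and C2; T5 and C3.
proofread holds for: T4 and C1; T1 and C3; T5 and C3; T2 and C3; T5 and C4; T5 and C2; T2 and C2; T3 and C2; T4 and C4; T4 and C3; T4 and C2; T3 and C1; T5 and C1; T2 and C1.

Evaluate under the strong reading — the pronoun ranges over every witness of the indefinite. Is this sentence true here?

"it" takes "a chapter" as antecedent — a donkey pronoun bound across the clause boundary.
Strong reading: for every (t,c) with drafted(t,c), proofread(t,c).
Restrictor pairs: (T1,C3) ✓  (T2,C1) ✓  (T2,C2) ✓  (T2,C3) ✓  (T3,C1) ✓  (T3,C2) ✓  (T4,C2) ✓  (T4,C3) ✓  (T4,C4) ✓  (T5,C1) ✓  (T5,C2) ✓  (T5,C3) ✓  (T5,C4) ✓
Every restrictor pair satisfies the scope.

True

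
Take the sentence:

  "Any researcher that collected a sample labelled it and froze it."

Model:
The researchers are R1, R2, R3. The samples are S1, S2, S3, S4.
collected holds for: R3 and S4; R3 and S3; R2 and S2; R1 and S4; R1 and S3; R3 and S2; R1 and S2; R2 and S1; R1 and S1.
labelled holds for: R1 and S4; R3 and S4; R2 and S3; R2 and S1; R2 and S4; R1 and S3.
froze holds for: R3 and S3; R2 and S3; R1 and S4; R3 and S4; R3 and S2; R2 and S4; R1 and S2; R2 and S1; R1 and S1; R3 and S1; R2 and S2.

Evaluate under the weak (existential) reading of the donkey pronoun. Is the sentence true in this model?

True

"it" takes "a sample" as antecedent — a donkey pronoun bound across the clause boundary.
Weak reading: every researcher r with some collected-sample has at least one collected-sample s such that labelled(r,s) ∧ froze(r,s).
Per researcher: R1:✓  R2:✓  R3:✓
Every researcher in the restrictor has a witness.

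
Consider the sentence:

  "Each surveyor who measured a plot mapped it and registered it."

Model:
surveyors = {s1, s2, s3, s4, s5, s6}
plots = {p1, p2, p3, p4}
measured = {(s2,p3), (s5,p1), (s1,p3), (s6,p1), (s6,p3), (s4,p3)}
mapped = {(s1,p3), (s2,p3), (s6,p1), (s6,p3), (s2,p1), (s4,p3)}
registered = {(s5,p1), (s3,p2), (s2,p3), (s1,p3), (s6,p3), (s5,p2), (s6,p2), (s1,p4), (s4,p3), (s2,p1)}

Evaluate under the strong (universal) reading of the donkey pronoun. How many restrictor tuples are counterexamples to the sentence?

"it" takes "a plot" as antecedent — a donkey pronoun bound across the clause boundary.
Strong reading: for every (s,p) with measured(s,p), mapped(s,p) ∧ registered(s,p).
Restrictor pairs: (s1,p3) ✓  (s2,p3) ✓  (s4,p3) ✓  (s5,p1) ✗  (s6,p1) ✗  (s6,p3) ✓
Counterexamples (restrictor pairs failing the scope): 2.

2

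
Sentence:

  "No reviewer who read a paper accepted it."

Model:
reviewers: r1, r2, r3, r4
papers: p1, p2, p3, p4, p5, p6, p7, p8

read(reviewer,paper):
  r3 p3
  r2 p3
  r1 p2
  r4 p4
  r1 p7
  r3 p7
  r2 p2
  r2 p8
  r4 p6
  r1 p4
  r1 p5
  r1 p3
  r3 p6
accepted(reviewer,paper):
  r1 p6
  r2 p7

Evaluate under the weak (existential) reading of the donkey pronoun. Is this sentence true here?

"it" takes "a paper" as antecedent — a donkey pronoun bound across the clause boundary.
Truth condition: for no (r,p) with read(r,p) does accepted(r,p) hold.
Restrictor pairs — does the scope hold? (r1,p2):fails  (r1,p3):fails  (r1,p4):fails  (r1,p5):fails  (r1,p7):fails  (r2,p2):fails  (r2,p3):fails  (r2,p8):fails  (r3,p3):fails  (r3,p6):fails  (r3,p7):fails  (r4,p4):fails  (r4,p6):fails
Scope holds for no restrictor pair, so the sentence is true.

True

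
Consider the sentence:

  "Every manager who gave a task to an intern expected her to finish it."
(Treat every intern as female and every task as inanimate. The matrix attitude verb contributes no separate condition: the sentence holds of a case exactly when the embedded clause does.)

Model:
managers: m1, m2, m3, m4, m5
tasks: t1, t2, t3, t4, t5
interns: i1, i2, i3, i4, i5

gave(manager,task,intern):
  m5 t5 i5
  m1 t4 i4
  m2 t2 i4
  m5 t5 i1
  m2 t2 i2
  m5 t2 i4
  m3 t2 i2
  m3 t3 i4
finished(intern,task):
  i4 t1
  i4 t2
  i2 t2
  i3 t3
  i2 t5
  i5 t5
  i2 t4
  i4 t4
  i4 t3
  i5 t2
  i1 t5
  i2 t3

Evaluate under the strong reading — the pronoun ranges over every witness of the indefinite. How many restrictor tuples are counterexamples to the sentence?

"her" takes "an intern" as antecedent and "it" takes "a task"; both are donkey pronouns co-varying with the restrictor.
Strong reading: for every (m,t,i) with gave(m,t,i), finished(i,t).
Restrictor triples: (m1,t4,i4)→finished(i4,t4) ✓  (m2,t2,i2)→finished(i2,t2) ✓  (m2,t2,i4)→finished(i4,t2) ✓  (m3,t2,i2)→finished(i2,t2) ✓  (m3,t3,i4)→finished(i4,t3) ✓  (m5,t2,i4)→finished(i4,t2) ✓  (m5,t5,i1)→finished(i1,t5) ✓  (m5,t5,i5)→finished(i5,t5) ✓
Counterexamples (restrictor triples failing the scope): 0.

0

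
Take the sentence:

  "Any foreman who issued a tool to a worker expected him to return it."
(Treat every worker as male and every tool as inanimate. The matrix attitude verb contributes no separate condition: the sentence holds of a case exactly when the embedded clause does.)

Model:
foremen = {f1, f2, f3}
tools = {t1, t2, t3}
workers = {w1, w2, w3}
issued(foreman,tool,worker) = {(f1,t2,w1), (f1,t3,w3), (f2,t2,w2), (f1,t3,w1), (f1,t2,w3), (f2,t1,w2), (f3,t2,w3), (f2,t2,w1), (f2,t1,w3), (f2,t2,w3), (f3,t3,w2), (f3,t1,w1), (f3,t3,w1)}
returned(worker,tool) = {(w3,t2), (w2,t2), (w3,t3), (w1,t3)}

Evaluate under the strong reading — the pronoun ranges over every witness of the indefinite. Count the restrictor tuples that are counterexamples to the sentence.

"him" takes "a worker" as antecedent and "it" takes "a tool"; both are donkey pronouns co-varying with the restrictor.
Strong reading: for every (f,t,w) with issued(f,t,w), returned(w,t).
Restrictor triples: (f1,t2,w1)→returned(w1,t2) ✗  (f1,t2,w3)→returned(w3,t2) ✓  (f1,t3,w1)→returned(w1,t3) ✓  (f1,t3,w3)→returned(w3,t3) ✓  (f2,t1,w2)→returned(w2,t1) ✗  (f2,t1,w3)→returned(w3,t1) ✗  (f2,t2,w1)→returned(w1,t2) ✗  (f2,t2,w2)→returned(w2,t2) ✓  (f2,t2,w3)→returned(w3,t2) ✓  (f3,t1,w1)→returned(w1,t1) ✗  (f3,t2,w3)→returned(w3,t2) ✓  (f3,t3,w1)→returned(w1,t3) ✓  (f3,t3,w2)→returned(w2,t3) ✗
Counterexamples (restrictor triples failing the scope): 6.

6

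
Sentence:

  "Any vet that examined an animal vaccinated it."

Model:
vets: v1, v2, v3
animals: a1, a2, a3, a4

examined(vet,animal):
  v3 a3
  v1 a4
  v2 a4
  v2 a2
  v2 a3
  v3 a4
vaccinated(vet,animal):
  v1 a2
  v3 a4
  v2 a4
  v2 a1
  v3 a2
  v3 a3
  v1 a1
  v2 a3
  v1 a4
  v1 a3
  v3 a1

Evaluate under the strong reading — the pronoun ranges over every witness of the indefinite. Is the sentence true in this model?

"it" takes "an animal" as antecedent — a donkey pronoun bound across the clause boundary.
Strong reading: for every (v,a) with examined(v,a), vaccinated(v,a).
Restrictor pairs: (v1,a4) ✓  (v2,a2) ✗  (v2,a3) ✓  (v2,a4) ✓  (v3,a3) ✓  (v3,a4) ✓
Counterexample: (v2,a2) is in examined but fails the scope.

False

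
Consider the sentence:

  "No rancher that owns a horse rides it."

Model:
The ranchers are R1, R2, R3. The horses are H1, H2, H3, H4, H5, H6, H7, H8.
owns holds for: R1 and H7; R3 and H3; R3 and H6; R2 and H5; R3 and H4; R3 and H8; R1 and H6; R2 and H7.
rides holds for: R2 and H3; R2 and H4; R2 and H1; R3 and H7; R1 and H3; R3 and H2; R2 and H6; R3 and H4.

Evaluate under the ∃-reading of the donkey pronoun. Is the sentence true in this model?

False

"it" takes "a horse" as antecedent — a donkey pronoun bound across the clause boundary.
Truth condition: for no (r,h) with owns(r,h) does rides(r,h) hold.
Restrictor pairs — does the scope hold? (R1,H6):fails  (R1,H7):fails  (R2,H5):fails  (R2,H7):fails  (R3,H3):fails  (R3,H4):holds  (R3,H6):fails  (R3,H8):fails
Scope holds for 1 pair(s), so the sentence is false.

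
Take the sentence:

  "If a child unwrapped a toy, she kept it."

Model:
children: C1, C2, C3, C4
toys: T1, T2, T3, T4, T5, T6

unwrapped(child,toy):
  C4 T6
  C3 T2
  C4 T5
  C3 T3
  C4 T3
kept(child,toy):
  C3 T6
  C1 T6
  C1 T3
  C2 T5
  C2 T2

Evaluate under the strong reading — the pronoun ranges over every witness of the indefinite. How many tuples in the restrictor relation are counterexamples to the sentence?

5

"it" takes "a toy" as antecedent — a donkey pronoun bound across the clause boundary.
Strong reading: for every (c,t) with unwrapped(c,t), kept(c,t).
Restrictor pairs: (C3,T2) ✗  (C3,T3) ✗  (C4,T3) ✗  (C4,T5) ✗  (C4,T6) ✗
Counterexamples (restrictor pairs failing the scope): 5.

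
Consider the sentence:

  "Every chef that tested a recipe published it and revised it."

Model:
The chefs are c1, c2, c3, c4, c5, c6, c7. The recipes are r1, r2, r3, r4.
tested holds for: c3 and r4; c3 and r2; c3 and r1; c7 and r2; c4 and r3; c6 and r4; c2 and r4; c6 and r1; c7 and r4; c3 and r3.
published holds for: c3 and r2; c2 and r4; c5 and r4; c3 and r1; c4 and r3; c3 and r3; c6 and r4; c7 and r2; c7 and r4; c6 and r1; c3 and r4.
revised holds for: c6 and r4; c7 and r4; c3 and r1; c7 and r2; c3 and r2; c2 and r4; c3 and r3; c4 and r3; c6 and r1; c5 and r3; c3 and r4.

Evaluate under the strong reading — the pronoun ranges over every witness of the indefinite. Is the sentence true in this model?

True

"it" takes "a recipe" as antecedent — a donkey pronoun bound across the clause boundary.
Strong reading: for every (c,r) with tested(c,r), published(c,r) ∧ revised(c,r).
Restrictor pairs: (c2,r4) ✓  (c3,r1) ✓  (c3,r2) ✓  (c3,r3) ✓  (c3,r4) ✓  (c4,r3) ✓  (c6,r1) ✓  (c6,r4) ✓  (c7,r2) ✓  (c7,r4) ✓
Every restrictor pair satisfies the scope.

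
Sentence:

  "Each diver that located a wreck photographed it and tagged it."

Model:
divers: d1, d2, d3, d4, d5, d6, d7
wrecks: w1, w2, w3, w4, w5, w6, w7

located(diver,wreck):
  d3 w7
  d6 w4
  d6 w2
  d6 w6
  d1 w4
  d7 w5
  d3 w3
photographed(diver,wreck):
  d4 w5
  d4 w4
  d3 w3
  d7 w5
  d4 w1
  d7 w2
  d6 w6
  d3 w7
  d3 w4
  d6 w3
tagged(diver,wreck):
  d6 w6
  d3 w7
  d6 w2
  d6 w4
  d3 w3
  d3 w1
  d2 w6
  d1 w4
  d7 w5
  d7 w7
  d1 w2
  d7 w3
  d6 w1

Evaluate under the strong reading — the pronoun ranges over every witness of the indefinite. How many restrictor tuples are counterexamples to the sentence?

"it" takes "a wreck" as antecedent — a donkey pronoun bound across the clause boundary.
Strong reading: for every (d,w) with located(d,w), photographed(d,w) ∧ tagged(d,w).
Restrictor pairs: (d1,w4) ✗  (d3,w3) ✓  (d3,w7) ✓  (d6,w2) ✗  (d6,w4) ✗  (d6,w6) ✓  (d7,w5) ✓
Counterexamples (restrictor pairs failing the scope): 3.

3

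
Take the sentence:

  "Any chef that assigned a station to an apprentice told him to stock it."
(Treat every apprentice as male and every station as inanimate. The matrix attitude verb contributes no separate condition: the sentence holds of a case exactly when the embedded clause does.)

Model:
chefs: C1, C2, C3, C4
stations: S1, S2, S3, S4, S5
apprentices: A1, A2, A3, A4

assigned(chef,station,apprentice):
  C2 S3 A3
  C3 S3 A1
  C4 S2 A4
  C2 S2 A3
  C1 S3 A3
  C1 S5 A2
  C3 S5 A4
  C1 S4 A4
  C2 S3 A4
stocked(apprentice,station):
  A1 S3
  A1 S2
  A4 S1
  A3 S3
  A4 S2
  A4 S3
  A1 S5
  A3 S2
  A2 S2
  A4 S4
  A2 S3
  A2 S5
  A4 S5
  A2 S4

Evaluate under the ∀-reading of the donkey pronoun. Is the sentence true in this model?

"him" takes "an apprentice" as antecedent and "it" takes "a station"; both are donkey pronouns co-varying with the restrictor.
Strong reading: for every (c,s,a) with assigned(c,s,a), stocked(a,s).
Restrictor triples: (C1,S3,A3)→stocked(A3,S3) ✓  (C1,S4,A4)→stocked(A4,S4) ✓  (C1,S5,A2)→stocked(A2,S5) ✓  (C2,S2,A3)→stocked(A3,S2) ✓  (C2,S3,A3)→stocked(A3,S3) ✓  (C2,S3,A4)→stocked(A4,S3) ✓  (C3,S3,A1)→stocked(A1,S3) ✓  (C3,S5,A4)→stocked(A4,S5) ✓  (C4,S2,A4)→stocked(A4,S2) ✓
Every restrictor triple satisfies the scope.

True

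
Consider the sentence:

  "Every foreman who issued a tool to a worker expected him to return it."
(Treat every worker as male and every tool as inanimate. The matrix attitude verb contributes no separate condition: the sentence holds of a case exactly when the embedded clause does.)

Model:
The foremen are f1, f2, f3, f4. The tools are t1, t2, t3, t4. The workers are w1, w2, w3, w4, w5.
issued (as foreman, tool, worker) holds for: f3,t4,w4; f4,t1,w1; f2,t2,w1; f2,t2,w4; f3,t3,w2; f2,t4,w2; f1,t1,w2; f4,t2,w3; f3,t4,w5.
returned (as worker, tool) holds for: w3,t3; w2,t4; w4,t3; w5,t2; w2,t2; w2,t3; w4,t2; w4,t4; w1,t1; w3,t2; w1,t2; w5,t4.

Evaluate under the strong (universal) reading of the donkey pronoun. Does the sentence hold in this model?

"him" takes "a worker" as antecedent and "it" takes "a tool"; both are donkey pronouns co-varying with the restrictor.
Strong reading: for every (f,t,w) with issued(f,t,w), returned(w,t).
Restrictor triples: (f1,t1,w2)→returned(w2,t1) ✗  (f2,t2,w1)→returned(w1,t2) ✓  (f2,t2,w4)→returned(w4,t2) ✓  (f2,t4,w2)→returned(w2,t4) ✓  (f3,t3,w2)→returned(w2,t3) ✓  (f3,t4,w4)→returned(w4,t4) ✓  (f3,t4,w5)→returned(w5,t4) ✓  (f4,t1,w1)→returned(w1,t1) ✓  (f4,t2,w3)→returned(w3,t2) ✓
Counterexample: (f1,t1,w2) — returned(w2,t1) does not hold.

False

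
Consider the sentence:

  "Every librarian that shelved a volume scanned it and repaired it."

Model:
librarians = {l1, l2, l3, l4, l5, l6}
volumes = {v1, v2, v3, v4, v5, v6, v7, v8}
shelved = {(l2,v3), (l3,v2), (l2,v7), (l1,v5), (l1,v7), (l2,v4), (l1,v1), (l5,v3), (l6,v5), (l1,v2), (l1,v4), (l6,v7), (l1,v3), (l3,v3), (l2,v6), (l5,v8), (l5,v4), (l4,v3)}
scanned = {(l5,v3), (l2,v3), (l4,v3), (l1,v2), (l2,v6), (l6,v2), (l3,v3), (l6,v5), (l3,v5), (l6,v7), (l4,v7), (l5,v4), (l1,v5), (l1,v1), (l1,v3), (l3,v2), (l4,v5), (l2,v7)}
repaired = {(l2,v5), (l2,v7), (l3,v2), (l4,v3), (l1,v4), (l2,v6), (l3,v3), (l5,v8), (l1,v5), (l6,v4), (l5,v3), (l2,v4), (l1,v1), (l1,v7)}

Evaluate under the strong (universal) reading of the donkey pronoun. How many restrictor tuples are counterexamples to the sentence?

"it" takes "a volume" as antecedent — a donkey pronoun bound across the clause boundary.
Strong reading: for every (l,v) with shelved(l,v), scanned(l,v) ∧ repaired(l,v).
Restrictor pairs: (l1,v1) ✓  (l1,v2) ✗  (l1,v3) ✗  (l1,v4) ✗  (l1,v5) ✓  (l1,v7) ✗  (l2,v3) ✗  (l2,v4) ✗  (l2,v6) ✓  (l2,v7) ✓  (l3,v2) ✓  (l3,v3) ✓  (l4,v3) ✓  (l5,v3) ✓  (l5,v4) ✗  (l5,v8) ✗  (l6,v5) ✗  (l6,v7) ✗
Counterexamples (restrictor pairs failing the scope): 10.

10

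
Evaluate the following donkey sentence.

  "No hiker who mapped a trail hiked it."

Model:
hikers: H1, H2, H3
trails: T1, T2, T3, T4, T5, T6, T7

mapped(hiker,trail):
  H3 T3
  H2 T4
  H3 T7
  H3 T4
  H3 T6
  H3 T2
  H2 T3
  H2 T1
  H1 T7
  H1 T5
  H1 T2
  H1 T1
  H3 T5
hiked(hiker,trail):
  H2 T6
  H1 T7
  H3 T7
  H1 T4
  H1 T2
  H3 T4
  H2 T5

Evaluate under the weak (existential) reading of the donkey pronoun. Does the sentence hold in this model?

False

"it" takes "a trail" as antecedent — a donkey pronoun bound across the clause boundary.
Truth condition: for no (h,t) with mapped(h,t) does hiked(h,t) hold.
Restrictor pairs — does the scope hold? (H1,T1):fails  (H1,T2):holds  (H1,T5):fails  (H1,T7):holds  (H2,T1):fails  (H2,T3):fails  (H2,T4):fails  (H3,T2):fails  (H3,T3):fails  (H3,T4):holds  (H3,T5):fails  (H3,T6):fails  (H3,T7):holds
Scope holds for 4 pair(s), so the sentence is false.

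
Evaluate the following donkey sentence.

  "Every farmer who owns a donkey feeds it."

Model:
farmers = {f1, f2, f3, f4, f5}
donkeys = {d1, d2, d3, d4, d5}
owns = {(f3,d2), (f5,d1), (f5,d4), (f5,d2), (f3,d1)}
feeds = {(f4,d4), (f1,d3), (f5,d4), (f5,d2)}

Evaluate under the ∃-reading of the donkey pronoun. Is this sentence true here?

"it" takes "a donkey" as antecedent — a donkey pronoun bound across the clause boundary.
Weak reading: every farmer f with some owns-donkey has at least one owns-donkey d such that feeds(f,d).
Per farmer: f3:✗  f5:✓
f3 has no witness among its owns-donkeys.

False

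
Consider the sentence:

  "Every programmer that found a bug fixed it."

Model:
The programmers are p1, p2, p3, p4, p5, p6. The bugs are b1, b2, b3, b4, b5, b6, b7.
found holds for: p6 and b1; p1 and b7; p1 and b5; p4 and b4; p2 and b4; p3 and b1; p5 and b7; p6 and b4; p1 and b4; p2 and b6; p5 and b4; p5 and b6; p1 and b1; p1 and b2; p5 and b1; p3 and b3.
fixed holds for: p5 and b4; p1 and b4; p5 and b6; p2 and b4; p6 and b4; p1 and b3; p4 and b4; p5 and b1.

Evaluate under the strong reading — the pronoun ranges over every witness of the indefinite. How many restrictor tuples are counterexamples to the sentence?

"it" takes "a bug" as antecedent — a donkey pronoun bound across the clause boundary.
Strong reading: for every (p,b) with found(p,b), fixed(p,b).
Restrictor pairs: (p1,b1) ✗  (p1,b2) ✗  (p1,b4) ✓  (p1,b5) ✗  (p1,b7) ✗  (p2,b4) ✓  (p2,b6) ✗  (p3,b1) ✗  (p3,b3) ✗  (p4,b4) ✓  (p5,b1) ✓  (p5,b4) ✓  (p5,b6) ✓  (p5,b7) ✗  (p6,b1) ✗  (p6,b4) ✓
Counterexamples (restrictor pairs failing the scope): 9.

9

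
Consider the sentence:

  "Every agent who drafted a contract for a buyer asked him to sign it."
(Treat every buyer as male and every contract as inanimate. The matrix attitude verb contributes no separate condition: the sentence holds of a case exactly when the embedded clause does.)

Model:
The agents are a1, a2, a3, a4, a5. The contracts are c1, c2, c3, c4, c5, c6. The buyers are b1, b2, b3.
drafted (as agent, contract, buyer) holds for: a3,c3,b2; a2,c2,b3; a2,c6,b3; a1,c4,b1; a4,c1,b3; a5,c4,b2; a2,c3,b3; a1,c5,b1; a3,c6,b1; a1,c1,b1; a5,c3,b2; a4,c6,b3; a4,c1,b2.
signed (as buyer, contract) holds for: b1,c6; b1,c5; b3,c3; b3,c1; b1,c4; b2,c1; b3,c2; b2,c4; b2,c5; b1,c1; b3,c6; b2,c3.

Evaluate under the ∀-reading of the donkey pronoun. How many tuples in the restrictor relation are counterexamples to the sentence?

"him" takes "a buyer" as antecedent and "it" takes "a contract"; both are donkey pronouns co-varying with the restrictor.
Strong reading: for every (a,c,b) with drafted(a,c,b), signed(b,c).
Restrictor triples: (a1,c1,b1)→signed(b1,c1) ✓  (a1,c4,b1)→signed(b1,c4) ✓  (a1,c5,b1)→signed(b1,c5) ✓  (a2,c2,b3)→signed(b3,c2) ✓  (a2,c3,b3)→signed(b3,c3) ✓  (a2,c6,b3)→signed(b3,c6) ✓  (a3,c3,b2)→signed(b2,c3) ✓  (a3,c6,b1)→signed(b1,c6) ✓  (a4,c1,b2)→signed(b2,c1) ✓  (a4,c1,b3)→signed(b3,c1) ✓  (a4,c6,b3)→signed(b3,c6) ✓  (a5,c3,b2)→signed(b2,c3) ✓  (a5,c4,b2)→signed(b2,c4) ✓
Counterexamples (restrictor triples failing the scope): 0.

0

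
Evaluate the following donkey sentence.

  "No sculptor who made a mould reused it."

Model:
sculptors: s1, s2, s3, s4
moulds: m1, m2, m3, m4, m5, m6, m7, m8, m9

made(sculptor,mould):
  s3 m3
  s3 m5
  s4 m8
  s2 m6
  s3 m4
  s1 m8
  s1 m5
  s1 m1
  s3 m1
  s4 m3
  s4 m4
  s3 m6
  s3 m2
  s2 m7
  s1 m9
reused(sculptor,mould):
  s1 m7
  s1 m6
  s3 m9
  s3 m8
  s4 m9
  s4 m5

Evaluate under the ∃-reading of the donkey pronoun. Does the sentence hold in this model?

True

"it" takes "a mould" as antecedent — a donkey pronoun bound across the clause boundary.
Truth condition: for no (s,m) with made(s,m) does reused(s,m) hold.
Restrictor pairs — does the scope hold? (s1,m1):fails  (s1,m5):fails  (s1,m8):fails  (s1,m9):fails  (s2,m6):fails  (s2,m7):fails  (s3,m1):fails  (s3,m2):fails  (s3,m3):fails  (s3,m4):fails  (s3,m5):fails  (s3,m6):fails  (s4,m3):fails  (s4,m4):fails  (s4,m8):fails
Scope holds for no restrictor pair, so the sentence is true.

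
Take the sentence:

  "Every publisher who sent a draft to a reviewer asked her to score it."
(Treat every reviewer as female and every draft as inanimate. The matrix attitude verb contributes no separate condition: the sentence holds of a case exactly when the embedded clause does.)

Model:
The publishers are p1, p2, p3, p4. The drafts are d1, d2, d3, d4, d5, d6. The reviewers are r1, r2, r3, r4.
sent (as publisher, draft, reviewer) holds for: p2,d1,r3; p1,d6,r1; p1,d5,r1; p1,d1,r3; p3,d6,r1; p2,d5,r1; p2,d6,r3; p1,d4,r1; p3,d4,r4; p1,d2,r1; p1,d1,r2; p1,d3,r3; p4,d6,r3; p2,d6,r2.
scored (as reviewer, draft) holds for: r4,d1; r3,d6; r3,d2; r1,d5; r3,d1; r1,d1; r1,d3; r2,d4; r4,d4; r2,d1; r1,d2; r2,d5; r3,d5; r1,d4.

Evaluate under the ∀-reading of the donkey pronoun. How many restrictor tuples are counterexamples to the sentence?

"her" takes "a reviewer" as antecedent and "it" takes "a draft"; both are donkey pronouns co-varying with the restrictor.
Strong reading: for every (p,d,r) with sent(p,d,r), scored(r,d).
Restrictor triples: (p1,d1,r2)→scored(r2,d1) ✓  (p1,d1,r3)→scored(r3,d1) ✓  (p1,d2,r1)→scored(r1,d2) ✓  (p1,d3,r3)→scored(r3,d3) ✗  (p1,d4,r1)→scored(r1,d4) ✓  (p1,d5,r1)→scored(r1,d5) ✓  (p1,d6,r1)→scored(r1,d6) ✗  (p2,d1,r3)→scored(r3,d1) ✓  (p2,d5,r1)→scored(r1,d5) ✓  (p2,d6,r2)→scored(r2,d6) ✗  (p2,d6,r3)→scored(r3,d6) ✓  (p3,d4,r4)→scored(r4,d4) ✓  (p3,d6,r1)→scored(r1,d6) ✗  (p4,d6,r3)→scored(r3,d6) ✓
Counterexamples (restrictor triples failing the scope): 4.

4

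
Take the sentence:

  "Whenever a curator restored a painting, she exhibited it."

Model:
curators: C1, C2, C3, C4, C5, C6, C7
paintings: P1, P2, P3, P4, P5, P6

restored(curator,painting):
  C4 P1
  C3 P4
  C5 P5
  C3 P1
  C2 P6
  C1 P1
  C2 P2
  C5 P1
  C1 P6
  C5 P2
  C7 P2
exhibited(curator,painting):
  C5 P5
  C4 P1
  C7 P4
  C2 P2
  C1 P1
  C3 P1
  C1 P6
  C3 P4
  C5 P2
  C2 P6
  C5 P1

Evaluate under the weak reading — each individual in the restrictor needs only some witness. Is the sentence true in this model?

"it" takes "a painting" as antecedent — a donkey pronoun bound across the clause boundary.
Weak reading: every curator c with some restored-painting has at least one restored-painting p such that exhibited(c,p).
Per curator: C1:✓  C2:✓  C3:✓  C4:✓  C5:✓  C7:✗
C7 has no witness among its restored-paintings.

False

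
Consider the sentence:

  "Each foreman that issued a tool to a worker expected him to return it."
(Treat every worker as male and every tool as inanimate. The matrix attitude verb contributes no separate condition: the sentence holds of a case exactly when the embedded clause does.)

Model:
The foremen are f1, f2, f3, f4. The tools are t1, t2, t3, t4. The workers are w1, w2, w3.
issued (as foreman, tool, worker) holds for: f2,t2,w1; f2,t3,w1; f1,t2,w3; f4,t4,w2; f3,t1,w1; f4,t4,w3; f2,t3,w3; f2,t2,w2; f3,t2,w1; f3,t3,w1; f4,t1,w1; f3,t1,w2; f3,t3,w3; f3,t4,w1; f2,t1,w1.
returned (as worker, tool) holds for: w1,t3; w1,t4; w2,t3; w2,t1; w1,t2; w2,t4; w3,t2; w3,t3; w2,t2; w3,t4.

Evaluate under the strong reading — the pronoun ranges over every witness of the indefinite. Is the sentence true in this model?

"him" takes "a worker" as antecedent and "it" takes "a tool"; both are donkey pronouns co-varying with the restrictor.
Strong reading: for every (f,t,w) with issued(f,t,w), returned(w,t).
Restrictor triples: (f1,t2,w3)→returned(w3,t2) ✓  (f2,t1,w1)→returned(w1,t1) ✗  (f2,t2,w1)→returned(w1,t2) ✓  (f2,t2,w2)→returned(w2,t2) ✓  (f2,t3,w1)→returned(w1,t3) ✓  (f2,t3,w3)→returned(w3,t3) ✓  (f3,t1,w1)→returned(w1,t1) ✗  (f3,t1,w2)→returned(w2,t1) ✓  (f3,t2,w1)→returned(w1,t2) ✓  (f3,t3,w1)→returned(w1,t3) ✓  (f3,t3,w3)→returned(w3,t3) ✓  (f3,t4,w1)→returned(w1,t4) ✓  (f4,t1,w1)→returned(w1,t1) ✗  (f4,t4,w2)→returned(w2,t4) ✓  (f4,t4,w3)→returned(w3,t4) ✓
Counterexample: (f2,t1,w1) — returned(w1,t1) does not hold.

False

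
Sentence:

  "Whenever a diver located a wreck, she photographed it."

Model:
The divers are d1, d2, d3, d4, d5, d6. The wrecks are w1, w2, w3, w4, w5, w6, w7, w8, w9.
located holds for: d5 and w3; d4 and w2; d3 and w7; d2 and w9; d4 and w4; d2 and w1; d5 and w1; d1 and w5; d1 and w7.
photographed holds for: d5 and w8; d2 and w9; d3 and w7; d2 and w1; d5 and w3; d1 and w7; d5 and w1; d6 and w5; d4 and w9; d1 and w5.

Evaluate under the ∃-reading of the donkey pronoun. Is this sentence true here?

False

"it" takes "a wreck" as antecedent — a donkey pronoun bound across the clause boundary.
Weak reading: every diver d with some located-wreck has at least one located-wreck w such that photographed(d,w).
Per diver: d1:✓  d2:✓  d3:✓  d4:✗  d5:✓
d4 has no witness among its located-wrecks.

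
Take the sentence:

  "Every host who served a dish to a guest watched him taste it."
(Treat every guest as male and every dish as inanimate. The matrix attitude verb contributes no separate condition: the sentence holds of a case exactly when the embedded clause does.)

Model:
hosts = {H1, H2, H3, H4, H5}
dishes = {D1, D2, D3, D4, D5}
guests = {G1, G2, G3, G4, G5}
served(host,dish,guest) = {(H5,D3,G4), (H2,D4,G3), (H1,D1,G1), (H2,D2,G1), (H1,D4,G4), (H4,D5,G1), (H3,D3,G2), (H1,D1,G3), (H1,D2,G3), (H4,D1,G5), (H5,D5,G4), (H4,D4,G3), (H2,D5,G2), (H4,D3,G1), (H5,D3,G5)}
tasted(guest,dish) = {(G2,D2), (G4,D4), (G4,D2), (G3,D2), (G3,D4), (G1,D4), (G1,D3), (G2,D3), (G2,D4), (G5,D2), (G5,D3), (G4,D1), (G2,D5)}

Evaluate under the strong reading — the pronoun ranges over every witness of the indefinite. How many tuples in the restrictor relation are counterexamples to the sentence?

7

"him" takes "a guest" as antecedent and "it" takes "a dish"; both are donkey pronouns co-varying with the restrictor.
Strong reading: for every (h,d,g) with served(h,d,g), tasted(g,d).
Restrictor triples: (H1,D1,G1)→tasted(G1,D1) ✗  (H1,D1,G3)→tasted(G3,D1) ✗  (H1,D2,G3)→tasted(G3,D2) ✓  (H1,D4,G4)→tasted(G4,D4) ✓  (H2,D2,G1)→tasted(G1,D2) ✗  (H2,D4,G3)→tasted(G3,D4) ✓  (H2,D5,G2)→tasted(G2,D5) ✓  (H3,D3,G2)→tasted(G2,D3) ✓  (H4,D1,G5)→tasted(G5,D1) ✗  (H4,D3,G1)→tasted(G1,D3) ✓  (H4,D4,G3)→tasted(G3,D4) ✓  (H4,D5,G1)→tasted(G1,D5) ✗  (H5,D3,G4)→tasted(G4,D3) ✗  (H5,D3,G5)→tasted(G5,D3) ✓  (H5,D5,G4)→tasted(G4,D5) ✗
Counterexamples (restrictor triples failing the scope): 7.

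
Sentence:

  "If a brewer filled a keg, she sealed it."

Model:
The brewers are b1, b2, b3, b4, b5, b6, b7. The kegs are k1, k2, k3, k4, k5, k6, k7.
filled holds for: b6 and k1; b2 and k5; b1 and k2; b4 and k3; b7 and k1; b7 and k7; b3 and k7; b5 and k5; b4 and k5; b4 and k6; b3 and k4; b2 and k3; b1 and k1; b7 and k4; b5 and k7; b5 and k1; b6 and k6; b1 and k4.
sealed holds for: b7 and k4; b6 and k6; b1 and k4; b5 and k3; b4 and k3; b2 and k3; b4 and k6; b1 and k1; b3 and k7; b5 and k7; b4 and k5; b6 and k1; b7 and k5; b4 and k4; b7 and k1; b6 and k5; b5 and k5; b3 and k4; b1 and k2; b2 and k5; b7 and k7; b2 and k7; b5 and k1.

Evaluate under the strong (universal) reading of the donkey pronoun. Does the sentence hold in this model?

True

"it" takes "a keg" as antecedent — a donkey pronoun bound across the clause boundary.
Strong reading: for every (b,k) with filled(b,k), sealed(b,k).
Restrictor pairs: (b1,k1) ✓  (b1,k2) ✓  (b1,k4) ✓  (b2,k3) ✓  (b2,k5) ✓  (b3,k4) ✓  (b3,k7) ✓  (b4,k3) ✓  (b4,k5) ✓  (b4,k6) ✓  (b5,k1) ✓  (b5,k5) ✓  (b5,k7) ✓  (b6,k1) ✓  (b6,k6) ✓  (b7,k1) ✓  (b7,k4) ✓  (b7,k7) ✓
Every restrictor pair satisfies the scope.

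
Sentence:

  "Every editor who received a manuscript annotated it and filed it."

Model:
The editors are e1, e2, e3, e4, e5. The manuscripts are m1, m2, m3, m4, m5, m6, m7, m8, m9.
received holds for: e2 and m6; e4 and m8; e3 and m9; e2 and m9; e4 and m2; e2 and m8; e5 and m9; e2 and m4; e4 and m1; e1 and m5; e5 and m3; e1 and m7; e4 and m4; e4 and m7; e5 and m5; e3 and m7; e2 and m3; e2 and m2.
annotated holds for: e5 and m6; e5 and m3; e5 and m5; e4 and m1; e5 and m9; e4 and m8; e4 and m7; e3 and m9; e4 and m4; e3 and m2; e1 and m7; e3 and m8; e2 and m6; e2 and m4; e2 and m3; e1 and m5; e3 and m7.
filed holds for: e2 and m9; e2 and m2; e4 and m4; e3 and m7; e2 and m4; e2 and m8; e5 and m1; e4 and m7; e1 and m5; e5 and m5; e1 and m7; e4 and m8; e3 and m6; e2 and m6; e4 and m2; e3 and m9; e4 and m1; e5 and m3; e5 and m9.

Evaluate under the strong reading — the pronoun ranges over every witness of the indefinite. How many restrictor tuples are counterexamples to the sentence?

5

"it" takes "a manuscript" as antecedent — a donkey pronoun bound across the clause boundary.
Strong reading: for every (e,m) with received(e,m), annotated(e,m) ∧ filed(e,m).
Restrictor pairs: (e1,m5) ✓  (e1,m7) ✓  (e2,m2) ✗  (e2,m3) ✗  (e2,m4) ✓  (e2,m6) ✓  (e2,m8) ✗  (e2,m9) ✗  (e3,m7) ✓  (e3,m9) ✓  (e4,m1) ✓  (e4,m2) ✗  (e4,m4) ✓  (e4,m7) ✓  (e4,m8) ✓  (e5,m3) ✓  (e5,m5) ✓  (e5,m9) ✓
Counterexamples (restrictor pairs failing the scope): 5.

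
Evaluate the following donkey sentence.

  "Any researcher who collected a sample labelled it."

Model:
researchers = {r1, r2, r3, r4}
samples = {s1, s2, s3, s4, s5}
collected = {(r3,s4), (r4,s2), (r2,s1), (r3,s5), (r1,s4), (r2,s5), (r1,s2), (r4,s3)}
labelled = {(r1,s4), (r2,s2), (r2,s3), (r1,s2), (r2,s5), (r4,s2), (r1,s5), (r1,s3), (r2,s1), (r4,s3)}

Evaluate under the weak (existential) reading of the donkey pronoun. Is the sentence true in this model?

False

"it" takes "a sample" as antecedent — a donkey pronoun bound across the clause boundary.
Weak reading: every researcher r with some collected-sample has at least one collected-sample s such that labelled(r,s).
Per researcher: r1:✓  r2:✓  r3:✗  r4:✓
r3 has no witness among its collected-samples.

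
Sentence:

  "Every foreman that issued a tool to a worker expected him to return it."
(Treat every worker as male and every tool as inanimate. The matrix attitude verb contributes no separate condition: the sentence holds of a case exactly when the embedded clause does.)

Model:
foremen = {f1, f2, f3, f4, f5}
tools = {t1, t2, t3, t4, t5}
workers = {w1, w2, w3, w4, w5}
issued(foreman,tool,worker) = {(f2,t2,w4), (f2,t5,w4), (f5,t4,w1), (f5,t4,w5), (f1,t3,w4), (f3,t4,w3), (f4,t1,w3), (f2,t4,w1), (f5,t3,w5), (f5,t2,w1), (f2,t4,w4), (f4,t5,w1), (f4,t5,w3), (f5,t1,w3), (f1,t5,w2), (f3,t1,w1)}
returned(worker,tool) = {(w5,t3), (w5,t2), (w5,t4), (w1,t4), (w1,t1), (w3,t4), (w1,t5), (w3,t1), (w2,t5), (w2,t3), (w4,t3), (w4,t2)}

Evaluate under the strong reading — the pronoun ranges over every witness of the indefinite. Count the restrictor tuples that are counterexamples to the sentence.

4

"him" takes "a worker" as antecedent and "it" takes "a tool"; both are donkey pronouns co-varying with the restrictor.
Strong reading: for every (f,t,w) with issued(f,t,w), returned(w,t).
Restrictor triples: (f1,t3,w4)→returned(w4,t3) ✓  (f1,t5,w2)→returned(w2,t5) ✓  (f2,t2,w4)→returned(w4,t2) ✓  (f2,t4,w1)→returned(w1,t4) ✓  (f2,t4,w4)→returned(w4,t4) ✗  (f2,t5,w4)→returned(w4,t5) ✗  (f3,t1,w1)→returned(w1,t1) ✓  (f3,t4,w3)→returned(w3,t4) ✓  (f4,t1,w3)→returned(w3,t1) ✓  (f4,t5,w1)→returned(w1,t5) ✓  (f4,t5,w3)→returned(w3,t5) ✗  (f5,t1,w3)→returned(w3,t1) ✓  (f5,t2,w1)→returned(w1,t2) ✗  (f5,t3,w5)→returned(w5,t3) ✓  (f5,t4,w1)→returned(w1,t4) ✓  (f5,t4,w5)→returned(w5,t4) ✓
Counterexamples (restrictor triples failing the scope): 4.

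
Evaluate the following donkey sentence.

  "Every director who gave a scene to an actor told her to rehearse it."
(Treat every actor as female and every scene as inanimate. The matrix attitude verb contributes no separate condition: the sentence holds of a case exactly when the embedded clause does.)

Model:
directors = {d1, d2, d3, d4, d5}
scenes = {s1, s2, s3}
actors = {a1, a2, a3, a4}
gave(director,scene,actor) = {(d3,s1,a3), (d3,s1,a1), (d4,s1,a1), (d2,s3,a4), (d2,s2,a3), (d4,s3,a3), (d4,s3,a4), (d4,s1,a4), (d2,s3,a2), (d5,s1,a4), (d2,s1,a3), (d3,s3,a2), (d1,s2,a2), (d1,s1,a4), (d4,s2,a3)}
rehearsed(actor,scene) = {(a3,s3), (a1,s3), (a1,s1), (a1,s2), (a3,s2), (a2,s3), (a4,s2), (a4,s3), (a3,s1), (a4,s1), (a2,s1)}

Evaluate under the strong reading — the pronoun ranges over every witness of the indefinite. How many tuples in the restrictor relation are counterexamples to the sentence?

1

"her" takes "an actor" as antecedent and "it" takes "a scene"; both are donkey pronouns co-varying with the restrictor.
Strong reading: for every (d,s,a) with gave(d,s,a), rehearsed(a,s).
Restrictor triples: (d1,s1,a4)→rehearsed(a4,s1) ✓  (d1,s2,a2)→rehearsed(a2,s2) ✗  (d2,s1,a3)→rehearsed(a3,s1) ✓  (d2,s2,a3)→rehearsed(a3,s2) ✓  (d2,s3,a2)→rehearsed(a2,s3) ✓  (d2,s3,a4)→rehearsed(a4,s3) ✓  (d3,s1,a1)→rehearsed(a1,s1) ✓  (d3,s1,a3)→rehearsed(a3,s1) ✓  (d3,s3,a2)→rehearsed(a2,s3) ✓  (d4,s1,a1)→rehearsed(a1,s1) ✓  (d4,s1,a4)→rehearsed(a4,s1) ✓  (d4,s2,a3)→rehearsed(a3,s2) ✓  (d4,s3,a3)→rehearsed(a3,s3) ✓  (d4,s3,a4)→rehearsed(a4,s3) ✓  (d5,s1,a4)→rehearsed(a4,s1) ✓
Counterexamples (restrictor triples failing the scope): 1.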